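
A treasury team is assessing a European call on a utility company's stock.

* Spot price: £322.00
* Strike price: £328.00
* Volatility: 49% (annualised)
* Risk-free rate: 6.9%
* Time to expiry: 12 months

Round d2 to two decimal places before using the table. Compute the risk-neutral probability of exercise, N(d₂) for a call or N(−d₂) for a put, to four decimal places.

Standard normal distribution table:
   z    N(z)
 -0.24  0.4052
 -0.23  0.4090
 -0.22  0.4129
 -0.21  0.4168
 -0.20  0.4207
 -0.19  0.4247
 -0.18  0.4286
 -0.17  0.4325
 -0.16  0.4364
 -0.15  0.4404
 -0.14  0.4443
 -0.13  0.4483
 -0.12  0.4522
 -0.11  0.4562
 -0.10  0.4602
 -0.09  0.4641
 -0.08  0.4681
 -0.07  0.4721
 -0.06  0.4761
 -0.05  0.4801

0.4443

T = 1;  σ√T = 0.4900
d₁ = [ln(322/328) + (0.069 + 0.49²/2)·1] / 0.4900 = [-0.0185 + 0.1890] / 0.4900 = 0.3481 ≈ 0.35
d₂ = d₁ − σ√T = 0.3481 − 0.4900 = -0.1419 ≈ -0.14
Risk-neutral Pr[S_T > K] = N(d₂) = N(-0.14) = 0.4443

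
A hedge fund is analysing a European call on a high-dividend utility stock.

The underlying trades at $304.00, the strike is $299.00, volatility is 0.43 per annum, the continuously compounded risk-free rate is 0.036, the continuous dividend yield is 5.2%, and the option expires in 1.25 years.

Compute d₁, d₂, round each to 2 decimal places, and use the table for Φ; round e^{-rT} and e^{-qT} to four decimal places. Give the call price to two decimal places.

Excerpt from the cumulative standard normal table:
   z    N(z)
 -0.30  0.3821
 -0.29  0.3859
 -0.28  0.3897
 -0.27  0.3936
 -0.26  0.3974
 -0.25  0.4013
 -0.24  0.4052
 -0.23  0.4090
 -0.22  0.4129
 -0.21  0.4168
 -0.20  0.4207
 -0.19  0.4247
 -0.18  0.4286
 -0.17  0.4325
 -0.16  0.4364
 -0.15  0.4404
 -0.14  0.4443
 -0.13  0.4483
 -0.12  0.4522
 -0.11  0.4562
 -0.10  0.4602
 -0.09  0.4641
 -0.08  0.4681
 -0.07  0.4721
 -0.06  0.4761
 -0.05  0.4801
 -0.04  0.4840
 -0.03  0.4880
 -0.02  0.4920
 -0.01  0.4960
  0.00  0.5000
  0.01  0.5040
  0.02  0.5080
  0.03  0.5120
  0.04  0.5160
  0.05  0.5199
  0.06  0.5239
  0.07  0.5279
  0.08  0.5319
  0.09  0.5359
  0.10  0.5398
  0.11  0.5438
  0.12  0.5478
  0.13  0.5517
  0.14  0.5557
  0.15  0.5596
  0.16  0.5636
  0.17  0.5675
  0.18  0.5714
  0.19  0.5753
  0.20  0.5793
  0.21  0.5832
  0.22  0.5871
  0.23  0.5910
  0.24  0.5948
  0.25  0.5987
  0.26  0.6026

$53.65

T = 1.25;  σ√T = 0.4808
d₁ = [ln(304/299) + (0.036 − 0.052 + ½·0.43²)·1.25] / (σ√T) = (0.0166 + 0.0956) / 0.4808 = 0.2333 ⇒ 0.23
d₂ = 0.2333 − 0.4808 = -0.2475 ⇒ -0.25
exp(−qT) = exp(−0.052·1.25) = 0.9371;  exp(−rT) = exp(−0.036·1.25) = 0.9560
N(d₁) = N(0.23) = 0.5910;  N(d₂) = N(-0.25) = 0.4013
C = 304·0.9371·0.5910 − 299·0.9560·0.4013 = 168.3631 − 114.7092 = 53.6539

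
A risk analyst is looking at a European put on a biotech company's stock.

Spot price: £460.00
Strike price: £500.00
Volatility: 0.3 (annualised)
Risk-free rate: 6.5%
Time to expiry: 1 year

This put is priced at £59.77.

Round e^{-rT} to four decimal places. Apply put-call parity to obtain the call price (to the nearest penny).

e^(−rT) = e^(−0.065·1) = 0.9371
Put-call parity: C − P = S − K·e^(−rT) = 460 − 500·0.9371 = 460 − 468.5500 = -8.5500
C = P + (C − P) = 59.77 + (-8.5500) = 51.2200

£51.22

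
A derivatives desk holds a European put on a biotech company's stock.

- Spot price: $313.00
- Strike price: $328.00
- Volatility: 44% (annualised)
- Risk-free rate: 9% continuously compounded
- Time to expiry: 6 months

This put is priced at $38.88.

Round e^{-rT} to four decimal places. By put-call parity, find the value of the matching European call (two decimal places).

exp(−rT) = exp(−0.09·0.5) = 0.9560
Put-call parity: C − P = S − K·e^(−rT) = 313 − 328·0.9560 = 313 − 313.5680 = -0.5680
C = P + (C − P) = 38.88 + (-0.5680) = 38.3120

$38.31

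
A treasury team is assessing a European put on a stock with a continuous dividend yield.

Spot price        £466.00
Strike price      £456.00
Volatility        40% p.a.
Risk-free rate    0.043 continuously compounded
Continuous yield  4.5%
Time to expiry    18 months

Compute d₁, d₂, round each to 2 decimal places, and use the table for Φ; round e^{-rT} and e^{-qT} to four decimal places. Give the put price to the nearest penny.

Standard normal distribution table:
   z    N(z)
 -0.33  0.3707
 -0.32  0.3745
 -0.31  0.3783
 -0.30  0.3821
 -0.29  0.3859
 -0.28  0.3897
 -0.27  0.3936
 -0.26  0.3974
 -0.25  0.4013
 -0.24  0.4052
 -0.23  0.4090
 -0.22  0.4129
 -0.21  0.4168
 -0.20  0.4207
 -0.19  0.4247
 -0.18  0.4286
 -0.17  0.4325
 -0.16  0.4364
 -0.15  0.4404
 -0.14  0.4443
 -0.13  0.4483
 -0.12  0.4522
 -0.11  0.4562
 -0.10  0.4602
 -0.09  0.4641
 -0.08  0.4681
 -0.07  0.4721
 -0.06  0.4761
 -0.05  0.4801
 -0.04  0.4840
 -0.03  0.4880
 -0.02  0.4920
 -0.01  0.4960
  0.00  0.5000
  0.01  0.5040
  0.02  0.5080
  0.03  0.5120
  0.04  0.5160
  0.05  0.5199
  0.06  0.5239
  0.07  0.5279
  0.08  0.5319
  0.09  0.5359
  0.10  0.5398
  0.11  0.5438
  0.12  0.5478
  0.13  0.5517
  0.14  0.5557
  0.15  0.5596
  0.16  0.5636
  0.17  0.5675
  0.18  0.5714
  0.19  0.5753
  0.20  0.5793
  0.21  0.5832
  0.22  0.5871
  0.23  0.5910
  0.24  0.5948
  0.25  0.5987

£79.58

σ√T = 0.4·√1.5 = 0.4899
d₁ = [ln(466/456) + (0.043 − 0.045 + ½·0.4²)·1.5] / (σ√T) = (0.0217 + 0.1170) / 0.4899 = 0.2831 ≈ 0.28
d₂ = 0.2831 − 0.4899 = -0.2068 ≈ -0.21
exp(−qT) = exp(−0.045·1.5) = 0.9347;  exp(−rT) = exp(−0.043·1.5) = 0.9375
N(−d₂) = N(0.21) = 0.5832;  N(−d₁) = N(-0.28) = 0.3897
P = 456·0.9375·0.5832 − 466·0.9347·0.3897 = 249.3180 − 169.7417 = 79.5763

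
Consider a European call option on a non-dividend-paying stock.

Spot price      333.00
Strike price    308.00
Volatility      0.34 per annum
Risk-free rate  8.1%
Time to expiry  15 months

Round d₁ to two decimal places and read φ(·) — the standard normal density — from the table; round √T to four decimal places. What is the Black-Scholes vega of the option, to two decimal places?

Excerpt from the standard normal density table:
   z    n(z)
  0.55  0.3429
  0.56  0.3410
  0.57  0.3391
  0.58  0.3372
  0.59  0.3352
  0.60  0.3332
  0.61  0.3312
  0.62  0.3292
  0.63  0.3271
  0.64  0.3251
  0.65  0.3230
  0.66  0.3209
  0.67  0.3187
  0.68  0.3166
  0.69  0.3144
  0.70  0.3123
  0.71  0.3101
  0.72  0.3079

σ√T = 0.34·√1.25 = 0.3801
d₁ = [ln(333/308) + (0.081 + ½·0.34²)·1.25] / (σ√T) = (0.0780 + 0.1735) / 0.3801 = 0.6617 ≈ 0.66
√T = √1.25 = 1.1180
φ(d₁) = φ(0.66) = 0.3209
vega = S·φ(d₁)·√T = 333·0.3209·1.1180 = 119.4691

119.47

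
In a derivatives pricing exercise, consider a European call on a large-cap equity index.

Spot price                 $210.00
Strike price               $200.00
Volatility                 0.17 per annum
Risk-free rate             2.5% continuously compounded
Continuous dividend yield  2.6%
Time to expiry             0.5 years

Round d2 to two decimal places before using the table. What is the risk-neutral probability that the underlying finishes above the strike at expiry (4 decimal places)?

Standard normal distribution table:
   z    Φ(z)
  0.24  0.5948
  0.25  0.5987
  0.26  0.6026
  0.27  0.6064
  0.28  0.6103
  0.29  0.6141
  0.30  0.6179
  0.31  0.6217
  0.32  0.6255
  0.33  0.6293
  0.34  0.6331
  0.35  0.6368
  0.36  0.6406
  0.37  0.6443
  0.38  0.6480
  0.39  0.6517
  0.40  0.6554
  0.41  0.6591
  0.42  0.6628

T = 0.5;  σ√T = 0.1202
d₁ = [ln(210/200) + (0.025 − 0.026 + 0.17²/2)·0.5] / 0.1202 = [0.0488 + 0.0067] / 0.1202 = 0.4618 ≈ 0.46
d₂ = d₁ − σ√T = 0.4618 − 0.1202 = 0.3416 ≈ 0.34
Pr(exercise) under Q = N(d₂) = 0.6331

0.6331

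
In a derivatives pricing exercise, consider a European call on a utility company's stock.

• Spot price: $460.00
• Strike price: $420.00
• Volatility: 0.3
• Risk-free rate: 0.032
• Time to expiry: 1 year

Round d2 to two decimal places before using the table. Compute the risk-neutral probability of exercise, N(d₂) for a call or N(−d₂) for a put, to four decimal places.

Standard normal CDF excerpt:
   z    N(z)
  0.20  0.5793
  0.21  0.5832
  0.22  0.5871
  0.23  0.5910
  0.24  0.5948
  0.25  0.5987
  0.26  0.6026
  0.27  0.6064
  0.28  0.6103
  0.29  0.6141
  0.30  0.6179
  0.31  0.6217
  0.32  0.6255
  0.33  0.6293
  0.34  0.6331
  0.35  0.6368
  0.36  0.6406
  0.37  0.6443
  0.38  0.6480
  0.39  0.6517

0.6026

σ√T = 0.3 × 1.0000 = 0.3000
ln(S/K) + (r + σ²/2)T = ln(460/420) + (0.032 + 0.3²/2)·1 = 0.0910 + 0.0770 = 0.1680
d₁ = 0.1680 / 0.3000 = 0.5599 ≈ 0.56
d₂ = d₁ − σ√T = 0.5599 − 0.3000 = 0.2599 ≈ 0.26
Pr(exercise) under Q = N(d₂) = 0.6026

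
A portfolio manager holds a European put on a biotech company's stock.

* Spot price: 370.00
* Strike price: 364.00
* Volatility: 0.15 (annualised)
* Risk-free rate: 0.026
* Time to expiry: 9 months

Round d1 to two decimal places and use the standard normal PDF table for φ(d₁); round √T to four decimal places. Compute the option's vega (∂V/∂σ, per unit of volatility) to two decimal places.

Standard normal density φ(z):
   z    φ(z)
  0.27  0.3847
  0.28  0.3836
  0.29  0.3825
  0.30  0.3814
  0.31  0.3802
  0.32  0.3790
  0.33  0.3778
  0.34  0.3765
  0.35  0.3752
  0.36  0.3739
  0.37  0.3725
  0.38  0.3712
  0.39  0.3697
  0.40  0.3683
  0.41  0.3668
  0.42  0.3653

T = 0.75;  σ√T = 0.1299
ln(S/K) + (r + σ²/2)T = ln(370/364) + (0.026 + 0.15²/2)·0.75 = 0.0163 + 0.0279 = 0.0443
d₁ = 0.0443 / 0.1299 = 0.3409 which rounds to 0.34
√T = √0.75 = 0.8660
φ(d₁) = φ(0.34) = 0.3765
vega = S·φ(d₁)·√T = 370·0.3765·0.8660 = 120.6381

120.64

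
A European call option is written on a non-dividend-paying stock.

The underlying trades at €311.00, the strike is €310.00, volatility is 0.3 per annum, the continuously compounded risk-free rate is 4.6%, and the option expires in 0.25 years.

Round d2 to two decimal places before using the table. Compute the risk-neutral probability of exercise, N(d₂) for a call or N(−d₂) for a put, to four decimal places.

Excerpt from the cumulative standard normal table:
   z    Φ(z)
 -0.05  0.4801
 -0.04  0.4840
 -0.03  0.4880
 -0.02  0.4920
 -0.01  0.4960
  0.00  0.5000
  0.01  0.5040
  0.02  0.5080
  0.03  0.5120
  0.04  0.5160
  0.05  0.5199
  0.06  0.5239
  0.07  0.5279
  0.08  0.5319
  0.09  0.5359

0.5080

σ√T = 0.3·√0.25 = 0.1500
d₁ = [ln(311/310) + (0.046 + 0.3²/2)·0.25] / 0.1500 = [0.0032 + 0.0227] / 0.1500 = 0.1731 → 0.17
d₂ = d₁ − σ√T = 0.1731 − 0.1500 = 0.0231 → 0.02
Risk-neutral Pr[S_T > K] = N(d₂) = N(0.02) = 0.5080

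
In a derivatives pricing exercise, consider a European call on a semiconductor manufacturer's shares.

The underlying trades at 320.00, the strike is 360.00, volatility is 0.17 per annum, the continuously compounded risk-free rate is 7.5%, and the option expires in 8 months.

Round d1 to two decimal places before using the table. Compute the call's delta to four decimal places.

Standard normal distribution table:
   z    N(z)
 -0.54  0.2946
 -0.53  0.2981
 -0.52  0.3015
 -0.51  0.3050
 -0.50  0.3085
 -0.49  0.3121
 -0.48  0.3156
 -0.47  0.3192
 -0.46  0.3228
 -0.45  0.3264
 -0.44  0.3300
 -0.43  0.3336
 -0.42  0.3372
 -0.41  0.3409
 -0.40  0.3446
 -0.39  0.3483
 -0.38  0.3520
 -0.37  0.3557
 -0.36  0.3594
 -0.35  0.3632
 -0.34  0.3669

σ√T = 0.17·√0.6667 = 0.1388
d₁ = [ln(320/360) + (0.075 + 0.17²/2)·0.6667] / 0.1388 = [-0.1178 + 0.0596] / 0.1388 = -0.4189 → -0.42
N(d₁) = N(-0.42) = 0.3372
Δ_call = N(d₁) = 0.3372

0.3372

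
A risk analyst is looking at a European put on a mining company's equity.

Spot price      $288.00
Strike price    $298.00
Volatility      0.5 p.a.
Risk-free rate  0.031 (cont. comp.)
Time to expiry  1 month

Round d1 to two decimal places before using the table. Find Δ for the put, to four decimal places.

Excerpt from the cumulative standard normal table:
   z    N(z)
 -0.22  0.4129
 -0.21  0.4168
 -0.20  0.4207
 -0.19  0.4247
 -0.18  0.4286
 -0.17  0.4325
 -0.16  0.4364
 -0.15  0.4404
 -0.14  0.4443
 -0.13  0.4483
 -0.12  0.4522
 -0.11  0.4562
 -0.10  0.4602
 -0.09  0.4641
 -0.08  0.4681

T = 0.08333;  σ√T = 0.1443
d₁ = [ln(288/298) + (0.031 + ½·0.5²)·0.08333] / (σ√T) = (-0.0341 + 0.0130) / 0.1443 = -0.1464 which rounds to -0.15
N(d₁) = N(-0.15) = 0.4404
Δ_put = N(d₁) − 1 = 0.4404 − 1 = -0.5596

-0.5596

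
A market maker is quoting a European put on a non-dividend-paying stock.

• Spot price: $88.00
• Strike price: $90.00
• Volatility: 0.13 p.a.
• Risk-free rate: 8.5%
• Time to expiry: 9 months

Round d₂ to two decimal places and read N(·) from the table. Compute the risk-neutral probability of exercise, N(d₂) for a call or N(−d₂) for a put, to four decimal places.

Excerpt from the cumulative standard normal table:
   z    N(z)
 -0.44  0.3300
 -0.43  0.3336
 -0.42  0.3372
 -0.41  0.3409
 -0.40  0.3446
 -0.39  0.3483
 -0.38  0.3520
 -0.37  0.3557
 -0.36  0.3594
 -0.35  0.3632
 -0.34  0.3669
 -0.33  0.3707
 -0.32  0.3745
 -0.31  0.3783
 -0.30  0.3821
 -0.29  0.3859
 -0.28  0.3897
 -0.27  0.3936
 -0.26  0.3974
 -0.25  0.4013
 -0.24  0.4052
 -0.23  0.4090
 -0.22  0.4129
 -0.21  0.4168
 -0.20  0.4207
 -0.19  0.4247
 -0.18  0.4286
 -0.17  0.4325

σ√T = 0.13 × 0.8660 = 0.1126
d₁ = [ln(88/90) + (0.085 + ½·0.13²)·0.75] / (σ√T) = (-0.0225 + 0.0701) / 0.1126 = 0.4229 → 0.42
d₂ = 0.4229 − 0.1126 = 0.3103 → 0.31
Risk-neutral Pr[S_T < K] = N(−d₂) = N(-0.31) = 0.3783

0.3783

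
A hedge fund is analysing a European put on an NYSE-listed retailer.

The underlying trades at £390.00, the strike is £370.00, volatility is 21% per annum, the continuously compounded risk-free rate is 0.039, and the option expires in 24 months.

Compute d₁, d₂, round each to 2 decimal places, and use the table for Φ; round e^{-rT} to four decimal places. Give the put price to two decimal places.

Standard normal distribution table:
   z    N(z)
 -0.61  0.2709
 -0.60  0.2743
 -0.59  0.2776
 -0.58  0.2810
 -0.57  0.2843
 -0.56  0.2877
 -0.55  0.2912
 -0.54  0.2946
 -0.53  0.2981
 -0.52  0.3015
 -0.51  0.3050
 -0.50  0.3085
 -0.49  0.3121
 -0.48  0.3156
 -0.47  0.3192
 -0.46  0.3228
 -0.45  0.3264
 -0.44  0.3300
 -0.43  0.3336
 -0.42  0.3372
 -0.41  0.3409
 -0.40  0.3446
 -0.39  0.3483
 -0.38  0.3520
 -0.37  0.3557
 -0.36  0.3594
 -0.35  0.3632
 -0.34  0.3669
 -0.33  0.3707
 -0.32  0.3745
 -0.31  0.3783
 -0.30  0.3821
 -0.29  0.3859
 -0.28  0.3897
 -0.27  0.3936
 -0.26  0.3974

£23.81

T = 2;  σ√T = 0.2970
d₁ = [ln(390/370) + (0.039 + 0.21²/2)·2] / 0.2970 = [0.0526 + 0.1221] / 0.2970 = 0.5884 which rounds to 0.59
d₂ = d₁ − σ√T = 0.5884 − 0.2970 = 0.2914 which rounds to 0.29
exp(−rT) = exp(−0.039·2) = 0.9250
P = 370·0.9250·N(-0.29) − 390·N(-0.59) = 370·0.9250·0.3859 − 390·0.2776 = 132.0743 − 108.2640 = 23.8103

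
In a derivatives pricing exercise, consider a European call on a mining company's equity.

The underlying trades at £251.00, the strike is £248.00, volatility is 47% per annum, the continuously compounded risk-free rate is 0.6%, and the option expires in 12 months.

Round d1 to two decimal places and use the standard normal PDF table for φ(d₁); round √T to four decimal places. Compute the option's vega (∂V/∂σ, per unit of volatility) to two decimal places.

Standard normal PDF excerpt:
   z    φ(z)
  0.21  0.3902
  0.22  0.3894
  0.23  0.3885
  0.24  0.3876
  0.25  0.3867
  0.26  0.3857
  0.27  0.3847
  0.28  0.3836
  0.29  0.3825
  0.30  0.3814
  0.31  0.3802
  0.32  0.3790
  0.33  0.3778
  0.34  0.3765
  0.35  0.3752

T = 1;  σ√T = 0.4700
d₁ = [ln(251/248) + (0.006 + 0.47²/2)·1] / 0.4700 = [0.0120 + 0.1164] / 0.4700 = 0.2733 → 0.27
√T = √1 = 1.0000
φ(d₁) = φ(0.27) = 0.3847
vega = S·φ(d₁)·√T = 251·0.3847·1.0000 = 96.5597

96.56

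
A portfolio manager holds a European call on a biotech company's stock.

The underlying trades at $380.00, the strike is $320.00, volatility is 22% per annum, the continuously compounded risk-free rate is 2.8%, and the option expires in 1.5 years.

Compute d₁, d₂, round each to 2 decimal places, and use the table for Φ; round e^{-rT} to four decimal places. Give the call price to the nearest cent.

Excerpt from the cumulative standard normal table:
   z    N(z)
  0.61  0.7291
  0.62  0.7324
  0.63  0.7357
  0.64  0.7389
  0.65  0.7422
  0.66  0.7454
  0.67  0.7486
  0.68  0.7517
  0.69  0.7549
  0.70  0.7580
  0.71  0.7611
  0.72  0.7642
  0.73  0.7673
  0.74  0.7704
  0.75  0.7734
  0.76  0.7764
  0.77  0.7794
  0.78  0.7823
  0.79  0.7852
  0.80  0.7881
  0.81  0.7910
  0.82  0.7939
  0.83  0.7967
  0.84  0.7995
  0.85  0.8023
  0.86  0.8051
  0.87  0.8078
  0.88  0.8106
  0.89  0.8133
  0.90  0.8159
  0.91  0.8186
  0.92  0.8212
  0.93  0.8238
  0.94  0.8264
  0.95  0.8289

$84.32

T = 1.5;  σ√T = 0.2694
d₁ = [ln(380/320) + (0.028 + ½·0.22²)·1.5] / (σ√T) = (0.1719 + 0.0783) / 0.2694 = 0.9284 ⇒ 0.93
d₂ = 0.9284 − 0.2694 = 0.6590 ⇒ 0.66
exp(−rT) = exp(−0.028·1.5) = 0.9589
N(d₁) = N(0.93) = 0.8238;  N(d₂) = N(0.66) = 0.7454
C = 380·0.8238 − 320·0.9589·0.7454 = 313.0440 − 228.7245 = 84.3195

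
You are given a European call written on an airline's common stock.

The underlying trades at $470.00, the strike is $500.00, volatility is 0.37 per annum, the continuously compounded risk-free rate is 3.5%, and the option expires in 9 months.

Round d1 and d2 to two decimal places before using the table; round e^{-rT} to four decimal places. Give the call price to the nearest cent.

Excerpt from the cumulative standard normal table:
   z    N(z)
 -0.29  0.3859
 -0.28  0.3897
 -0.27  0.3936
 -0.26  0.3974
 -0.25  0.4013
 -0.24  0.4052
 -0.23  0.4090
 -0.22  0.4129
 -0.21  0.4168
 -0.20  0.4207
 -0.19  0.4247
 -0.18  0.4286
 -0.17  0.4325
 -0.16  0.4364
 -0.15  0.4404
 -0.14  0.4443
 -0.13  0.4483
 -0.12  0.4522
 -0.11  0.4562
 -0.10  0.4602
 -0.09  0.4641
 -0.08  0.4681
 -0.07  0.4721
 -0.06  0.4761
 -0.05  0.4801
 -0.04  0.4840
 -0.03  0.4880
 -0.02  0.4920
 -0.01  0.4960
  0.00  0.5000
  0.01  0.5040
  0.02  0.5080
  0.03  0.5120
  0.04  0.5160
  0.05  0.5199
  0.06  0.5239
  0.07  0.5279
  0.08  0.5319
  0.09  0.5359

T = 0.75;  σ√T = 0.3204
ln(S/K) + (r + σ²/2)T = ln(470/500) + (0.035 + 0.37²/2)·0.75 = -0.0619 + 0.0776 = 0.0157
d₁ = 0.0157 / 0.3204 = 0.0490 → 0.05
d₂ = d₁ − σ√T = 0.0490 − 0.3204 = -0.2714 → -0.27
e^(−rT) = e^(−0.035·0.75) = 0.9741
N(d₁) = N(0.05) = 0.5199;  N(d₂) = N(-0.27) = 0.3936
C = 470·0.5199 − 500·0.9741·0.3936 = 244.3530 − 191.7029 = 52.6501

$52.65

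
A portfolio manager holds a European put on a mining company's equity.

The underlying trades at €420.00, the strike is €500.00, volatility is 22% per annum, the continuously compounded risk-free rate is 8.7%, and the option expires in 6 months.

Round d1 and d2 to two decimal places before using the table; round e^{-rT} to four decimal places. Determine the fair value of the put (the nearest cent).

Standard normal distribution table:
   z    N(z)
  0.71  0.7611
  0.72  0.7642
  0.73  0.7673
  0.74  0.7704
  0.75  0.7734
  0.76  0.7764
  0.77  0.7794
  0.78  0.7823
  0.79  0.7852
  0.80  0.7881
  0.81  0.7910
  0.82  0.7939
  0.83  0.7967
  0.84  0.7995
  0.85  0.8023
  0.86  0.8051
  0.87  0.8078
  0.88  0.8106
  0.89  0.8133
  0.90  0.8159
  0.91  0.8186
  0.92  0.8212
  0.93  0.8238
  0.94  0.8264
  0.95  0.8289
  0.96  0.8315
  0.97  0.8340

€67.02

T = 0.5;  σ√T = 0.1556
d₁ = [ln(420/500) + (0.087 + 0.22²/2)·0.5] / 0.1556 = [-0.1744 + 0.0556] / 0.1556 = -0.7634 which rounds to -0.76
d₂ = d₁ − σ√T = -0.7634 − 0.1556 = -0.9189 which rounds to -0.92
e^(−rT) = e^(−0.087·0.5) = 0.9574
P = 500·0.9574·N(0.92) − 420·N(0.76) = 500·0.9574·0.8212 − 420·0.7764 = 393.1084 − 326.0880 = 67.0204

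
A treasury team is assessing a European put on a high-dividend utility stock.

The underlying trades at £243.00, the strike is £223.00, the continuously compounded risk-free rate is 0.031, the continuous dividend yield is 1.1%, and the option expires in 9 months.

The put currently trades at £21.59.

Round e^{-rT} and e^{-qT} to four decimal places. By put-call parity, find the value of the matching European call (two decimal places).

£44.73

e^(−qT) = e^(−0.011·0.75) = 0.9918;  e^(−rT) = e^(−0.031·0.75) = 0.9770
Put-call parity: C − P = S·e^(−qT) − K·e^(−rT) = 243·0.9918 − 223·0.9770 = 241.0074 − 217.8710 = 23.1364
C = P + (C − P) = 21.59 + (23.1364) = 44.7264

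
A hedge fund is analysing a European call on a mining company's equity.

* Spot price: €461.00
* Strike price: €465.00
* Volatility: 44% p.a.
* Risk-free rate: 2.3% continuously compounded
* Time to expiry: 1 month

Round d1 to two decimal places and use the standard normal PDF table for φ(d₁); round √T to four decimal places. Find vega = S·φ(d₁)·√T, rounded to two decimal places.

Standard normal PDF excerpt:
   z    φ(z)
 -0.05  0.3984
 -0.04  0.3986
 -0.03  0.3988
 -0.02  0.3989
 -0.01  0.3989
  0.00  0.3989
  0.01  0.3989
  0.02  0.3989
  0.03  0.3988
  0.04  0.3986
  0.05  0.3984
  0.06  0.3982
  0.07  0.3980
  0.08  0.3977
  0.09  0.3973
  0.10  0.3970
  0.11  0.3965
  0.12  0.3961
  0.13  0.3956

σ√T = 0.44·√0.08333 = 0.1270
d₁ = [ln(461/465) + (0.023 + ½·0.44²)·0.08333] / (σ√T) = (-0.0086 + 0.0100) / 0.1270 = 0.0106 ≈ 0.01
√T = √0.08333 = 0.2887
φ(d₁) = φ(0.01) = 0.3989
vega = S·φ(d₁)·√T = 461·0.3989·0.2887 = 53.0899
(The put has the same vega.)

53.09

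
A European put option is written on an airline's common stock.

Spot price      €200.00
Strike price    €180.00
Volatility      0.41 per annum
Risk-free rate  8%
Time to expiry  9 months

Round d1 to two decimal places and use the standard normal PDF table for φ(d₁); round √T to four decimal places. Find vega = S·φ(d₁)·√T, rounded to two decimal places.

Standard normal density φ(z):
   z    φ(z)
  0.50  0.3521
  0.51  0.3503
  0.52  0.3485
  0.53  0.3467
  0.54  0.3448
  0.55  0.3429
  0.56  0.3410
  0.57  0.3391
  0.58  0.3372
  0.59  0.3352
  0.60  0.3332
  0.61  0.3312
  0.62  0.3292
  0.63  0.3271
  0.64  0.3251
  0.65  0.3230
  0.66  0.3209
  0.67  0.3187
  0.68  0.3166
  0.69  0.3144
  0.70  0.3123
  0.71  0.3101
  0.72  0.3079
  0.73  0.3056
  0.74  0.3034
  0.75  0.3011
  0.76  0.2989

56.31

T = 0.75;  σ√T = 0.3551
d₁ = [ln(200/180) + (0.08 + 0.41²/2)·0.75] / 0.3551 = [0.1054 + 0.1230] / 0.3551 = 0.6432 which rounds to 0.64
√T = √0.75 = 0.8660
φ(d₁) = φ(0.64) = 0.3251
vega = S·φ(d₁)·√T = 200·0.3251·0.8660 = 56.3073
(Vega is the same for a European call and put with the same parameters.)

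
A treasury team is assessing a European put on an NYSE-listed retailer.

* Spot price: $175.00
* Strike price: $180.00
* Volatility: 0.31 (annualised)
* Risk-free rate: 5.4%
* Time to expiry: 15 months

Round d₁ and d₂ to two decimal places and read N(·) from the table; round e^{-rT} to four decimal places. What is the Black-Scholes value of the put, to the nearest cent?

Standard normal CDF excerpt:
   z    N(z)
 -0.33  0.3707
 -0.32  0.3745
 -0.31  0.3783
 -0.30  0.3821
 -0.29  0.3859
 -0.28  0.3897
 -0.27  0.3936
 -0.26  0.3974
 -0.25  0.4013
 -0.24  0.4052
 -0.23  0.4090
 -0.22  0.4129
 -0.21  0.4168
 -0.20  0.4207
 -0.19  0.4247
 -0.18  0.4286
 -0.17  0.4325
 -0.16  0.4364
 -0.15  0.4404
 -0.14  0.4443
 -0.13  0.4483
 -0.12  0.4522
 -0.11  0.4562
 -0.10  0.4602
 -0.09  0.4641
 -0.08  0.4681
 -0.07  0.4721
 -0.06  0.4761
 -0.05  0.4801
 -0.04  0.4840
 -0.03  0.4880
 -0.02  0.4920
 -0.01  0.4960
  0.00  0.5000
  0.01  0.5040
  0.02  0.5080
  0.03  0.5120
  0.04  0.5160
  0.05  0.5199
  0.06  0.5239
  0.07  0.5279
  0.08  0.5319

σ√T = 0.31·√1.25 = 0.3466
d₁ = [ln(175/180) + (0.054 + 0.31²/2)·1.25] / 0.3466 = [-0.0282 + 0.1276] / 0.3466 = 0.2868 ⇒ 0.29
d₂ = d₁ − σ√T = 0.2868 − 0.3466 = -0.0598 ⇒ -0.06
exp(−rT) = exp(−0.054·1.25) = 0.9347
P = 180·0.9347·N(0.06) − 175·N(-0.29) = 180·0.9347·0.5239 − 175·0.3859 = 88.1441 − 67.5325 = 20.6116

$20.61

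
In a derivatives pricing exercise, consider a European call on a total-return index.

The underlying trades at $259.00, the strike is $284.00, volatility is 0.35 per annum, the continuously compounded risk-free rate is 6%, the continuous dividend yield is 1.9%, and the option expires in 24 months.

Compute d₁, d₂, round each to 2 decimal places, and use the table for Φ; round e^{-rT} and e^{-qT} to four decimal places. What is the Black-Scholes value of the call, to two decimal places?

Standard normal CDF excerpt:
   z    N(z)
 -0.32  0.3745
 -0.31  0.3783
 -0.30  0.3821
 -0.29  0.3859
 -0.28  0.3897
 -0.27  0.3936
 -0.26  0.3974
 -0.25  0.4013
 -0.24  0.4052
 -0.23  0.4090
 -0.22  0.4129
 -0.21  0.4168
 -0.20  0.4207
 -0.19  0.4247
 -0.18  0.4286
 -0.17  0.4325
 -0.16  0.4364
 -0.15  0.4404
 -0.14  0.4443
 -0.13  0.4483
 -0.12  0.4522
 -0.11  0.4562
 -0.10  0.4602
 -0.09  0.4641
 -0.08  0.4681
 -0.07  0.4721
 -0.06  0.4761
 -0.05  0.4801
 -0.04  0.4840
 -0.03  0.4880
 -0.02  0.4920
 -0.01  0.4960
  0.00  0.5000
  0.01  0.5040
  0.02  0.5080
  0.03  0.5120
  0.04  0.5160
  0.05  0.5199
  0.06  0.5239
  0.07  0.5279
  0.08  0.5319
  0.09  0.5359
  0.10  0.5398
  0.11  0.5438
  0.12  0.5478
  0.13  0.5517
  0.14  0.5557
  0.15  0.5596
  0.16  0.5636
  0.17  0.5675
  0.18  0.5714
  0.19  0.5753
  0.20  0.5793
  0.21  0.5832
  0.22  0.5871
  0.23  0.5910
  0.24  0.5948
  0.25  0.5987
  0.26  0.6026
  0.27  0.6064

σ√T = 0.35·√2 = 0.4950
d₁ = [ln(259/284) + (0.06 − 0.019 + 0.35²/2)·2] / 0.4950 = [-0.0921 + 0.2045] / 0.4950 = 0.2270 ⇒ 0.23
d₂ = d₁ − σ√T = 0.2270 − 0.4950 = -0.2680 ⇒ -0.27
exp(−qT) = exp(−0.019·2) = 0.9627;  exp(−rT) = exp(−0.06·2) = 0.8869
N(d₁) = N(0.23) = 0.5910;  N(d₂) = N(-0.27) = 0.3936
C = 259·0.9627·0.5910 − 284·0.8869·0.3936 = 147.3595 − 99.1398 = 48.2197

$48.22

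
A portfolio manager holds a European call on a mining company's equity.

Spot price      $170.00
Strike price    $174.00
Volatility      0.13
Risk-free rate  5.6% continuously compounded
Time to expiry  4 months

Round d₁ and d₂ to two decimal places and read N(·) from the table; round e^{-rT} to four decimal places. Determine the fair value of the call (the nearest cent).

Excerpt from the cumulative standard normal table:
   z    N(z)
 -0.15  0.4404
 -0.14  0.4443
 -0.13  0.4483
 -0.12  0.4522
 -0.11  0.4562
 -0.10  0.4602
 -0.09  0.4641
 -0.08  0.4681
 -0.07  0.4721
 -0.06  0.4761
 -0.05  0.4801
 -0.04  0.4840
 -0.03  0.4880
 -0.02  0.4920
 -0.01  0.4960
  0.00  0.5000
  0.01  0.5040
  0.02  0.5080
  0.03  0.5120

σ√T = 0.13·√0.3333 = 0.0751
d₁ = [ln(170/174) + (0.056 + 0.13²/2)·0.3333] / 0.0751 = [-0.0233 + 0.0215] / 0.0751 = -0.0236 ≈ -0.02
d₂ = d₁ − σ√T = -0.0236 − 0.0751 = -0.0987 ≈ -0.10
exp(−rT) = exp(−0.056·0.3333) = 0.9815
N(d₁) = N(-0.02) = 0.4920;  N(d₂) = N(-0.10) = 0.4602
C = 170·0.4920 − 174·0.9815·0.4602 = 83.6400 − 78.5934 = 5.0466

$5.05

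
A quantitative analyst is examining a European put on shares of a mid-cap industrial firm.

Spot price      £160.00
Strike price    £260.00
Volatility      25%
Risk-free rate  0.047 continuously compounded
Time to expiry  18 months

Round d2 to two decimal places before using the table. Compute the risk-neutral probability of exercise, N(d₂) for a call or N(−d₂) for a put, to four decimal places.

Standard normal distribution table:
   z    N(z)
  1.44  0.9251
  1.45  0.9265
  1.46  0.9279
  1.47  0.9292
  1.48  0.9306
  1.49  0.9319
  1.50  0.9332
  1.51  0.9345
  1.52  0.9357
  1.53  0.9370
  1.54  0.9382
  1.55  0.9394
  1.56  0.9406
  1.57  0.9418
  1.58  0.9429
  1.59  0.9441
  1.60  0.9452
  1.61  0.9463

0.9345

σ√T = 0.25·√1.5 = 0.3062
ln(S/K) + (r + σ²/2)T = ln(160/260) + (0.047 + 0.25²/2)·1.5 = -0.4855 + 0.1174 = -0.3681
d₁ = -0.3681 / 0.3062 = -1.2023 which rounds to -1.20
d₂ = d₁ − σ√T = -1.2023 − 0.3062 = -1.5085 which rounds to -1.51
Pr(exercise) under Q = N(−d₂) = N(1.51) = 0.9345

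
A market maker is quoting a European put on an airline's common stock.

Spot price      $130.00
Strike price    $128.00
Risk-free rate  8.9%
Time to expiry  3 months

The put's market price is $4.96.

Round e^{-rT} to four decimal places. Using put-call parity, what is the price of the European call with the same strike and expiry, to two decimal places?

e^(−rT) = e^(−0.089·0.25) = 0.9780
Put-call parity: C − P = S − K·e^(−rT) = 130 − 128·0.9780 = 130 − 125.1840 = 4.8160
C = P + (C − P) = 4.96 + (4.8160) = 9.7760

$9.78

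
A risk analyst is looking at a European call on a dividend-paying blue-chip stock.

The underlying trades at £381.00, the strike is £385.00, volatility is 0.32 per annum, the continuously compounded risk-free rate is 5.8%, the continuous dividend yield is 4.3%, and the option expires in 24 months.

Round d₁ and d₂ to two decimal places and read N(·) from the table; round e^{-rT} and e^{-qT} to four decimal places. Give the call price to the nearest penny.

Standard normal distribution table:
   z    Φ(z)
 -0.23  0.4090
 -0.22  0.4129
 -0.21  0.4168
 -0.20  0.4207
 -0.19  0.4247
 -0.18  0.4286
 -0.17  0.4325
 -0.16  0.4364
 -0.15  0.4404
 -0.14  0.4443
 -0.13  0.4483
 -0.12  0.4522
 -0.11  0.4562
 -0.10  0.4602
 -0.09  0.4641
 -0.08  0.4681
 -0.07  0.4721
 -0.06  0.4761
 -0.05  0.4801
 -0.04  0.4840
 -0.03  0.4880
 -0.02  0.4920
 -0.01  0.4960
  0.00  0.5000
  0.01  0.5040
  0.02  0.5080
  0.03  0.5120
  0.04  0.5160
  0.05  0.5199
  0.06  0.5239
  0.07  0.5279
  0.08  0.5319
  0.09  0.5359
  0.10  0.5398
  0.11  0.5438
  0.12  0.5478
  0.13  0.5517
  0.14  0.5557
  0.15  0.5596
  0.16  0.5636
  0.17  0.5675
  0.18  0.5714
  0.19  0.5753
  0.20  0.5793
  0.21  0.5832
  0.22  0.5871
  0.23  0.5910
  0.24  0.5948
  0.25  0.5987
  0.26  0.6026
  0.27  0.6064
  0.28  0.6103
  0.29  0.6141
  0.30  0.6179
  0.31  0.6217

σ√T = 0.32 × 1.4142 = 0.4525
ln(S/K) + (r − q + σ²/2)T = ln(381/385) + (0.058 − 0.043 + 0.32²/2)·2 = -0.0104 + 0.1324 = 0.1220
d₁ = 0.1220 / 0.4525 = 0.2695 ⇒ 0.27
d₂ = d₁ − σ√T = 0.2695 − 0.4525 = -0.1831 ⇒ -0.18
e^(−qT) = e^(−0.043·2) = 0.9176;  e^(−rT) = e^(−0.058·2) = 0.8905
C = 381·0.9176·N(0.27) − 385·0.8905·N(-0.18) = 381·0.9176·0.6064 − 385·0.8905·0.4286 = 212.0008 − 146.9423 = 65.0585

£65.06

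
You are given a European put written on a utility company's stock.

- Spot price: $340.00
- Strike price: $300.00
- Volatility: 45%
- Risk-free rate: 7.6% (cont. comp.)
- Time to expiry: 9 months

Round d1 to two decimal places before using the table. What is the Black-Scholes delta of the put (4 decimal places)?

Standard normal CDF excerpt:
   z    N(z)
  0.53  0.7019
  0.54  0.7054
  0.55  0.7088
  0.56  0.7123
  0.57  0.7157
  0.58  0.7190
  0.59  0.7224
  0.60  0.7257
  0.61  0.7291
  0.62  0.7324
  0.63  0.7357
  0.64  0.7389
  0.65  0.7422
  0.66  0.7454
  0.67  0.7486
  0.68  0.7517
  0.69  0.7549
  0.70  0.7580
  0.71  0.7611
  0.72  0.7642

-0.2546

T = 0.75;  σ√T = 0.3897
d₁ = [ln(340/300) + (0.076 + ½·0.45²)·0.75] / (σ√T) = (0.1252 + 0.1329) / 0.3897 = 0.6623 → 0.66
N(d₁) = N(0.66) = 0.7454
Δ_put = N(d₁) − 1 = 0.7454 − 1 = -0.2546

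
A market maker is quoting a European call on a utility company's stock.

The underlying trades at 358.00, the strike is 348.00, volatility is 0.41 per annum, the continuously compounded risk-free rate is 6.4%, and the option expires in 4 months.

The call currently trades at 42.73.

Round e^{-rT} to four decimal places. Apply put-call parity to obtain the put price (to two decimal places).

25.39

exp(−rT) = exp(−0.064·0.3333) = 0.9789
Put-call parity: C − P = S − K·e^(−rT) = 358 − 348·0.9789 = 358 − 340.6572 = 17.3428
P = C − (C − P) = 42.73 − (17.3428) = 25.3872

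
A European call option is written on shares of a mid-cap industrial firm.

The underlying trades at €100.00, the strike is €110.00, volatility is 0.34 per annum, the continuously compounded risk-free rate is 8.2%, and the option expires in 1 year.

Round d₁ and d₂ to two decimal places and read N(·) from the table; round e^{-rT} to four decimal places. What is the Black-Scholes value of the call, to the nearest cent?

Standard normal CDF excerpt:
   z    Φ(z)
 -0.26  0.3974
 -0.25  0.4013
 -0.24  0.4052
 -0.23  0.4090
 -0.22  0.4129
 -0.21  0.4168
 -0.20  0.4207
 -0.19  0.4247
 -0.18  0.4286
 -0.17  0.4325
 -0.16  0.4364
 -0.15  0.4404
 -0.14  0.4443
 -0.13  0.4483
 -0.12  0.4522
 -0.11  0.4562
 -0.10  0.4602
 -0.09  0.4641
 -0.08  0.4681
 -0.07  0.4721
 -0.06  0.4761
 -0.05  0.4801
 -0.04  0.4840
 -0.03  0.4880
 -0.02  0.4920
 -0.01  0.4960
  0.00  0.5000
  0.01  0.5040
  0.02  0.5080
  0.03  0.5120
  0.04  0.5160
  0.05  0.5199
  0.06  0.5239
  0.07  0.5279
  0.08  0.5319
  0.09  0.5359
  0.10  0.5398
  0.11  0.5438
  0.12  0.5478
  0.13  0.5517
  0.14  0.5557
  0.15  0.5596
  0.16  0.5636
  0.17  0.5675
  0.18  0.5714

€12.93

T = 1;  σ√T = 0.3400
d₁ = [ln(100/110) + (0.082 + 0.34²/2)·1] / 0.3400 = [-0.0953 + 0.1398] / 0.3400 = 0.1309 which rounds to 0.13
d₂ = d₁ − σ√T = 0.1309 − 0.3400 = -0.2091 which rounds to -0.21
e^(−rT) = e^(−0.082·1) = 0.9213
N(d₁) = N(0.13) = 0.5517;  N(d₂) = N(-0.21) = 0.4168
C = 100·0.5517 − 110·0.9213·0.4168 = 55.1700 − 42.2398 = 12.9302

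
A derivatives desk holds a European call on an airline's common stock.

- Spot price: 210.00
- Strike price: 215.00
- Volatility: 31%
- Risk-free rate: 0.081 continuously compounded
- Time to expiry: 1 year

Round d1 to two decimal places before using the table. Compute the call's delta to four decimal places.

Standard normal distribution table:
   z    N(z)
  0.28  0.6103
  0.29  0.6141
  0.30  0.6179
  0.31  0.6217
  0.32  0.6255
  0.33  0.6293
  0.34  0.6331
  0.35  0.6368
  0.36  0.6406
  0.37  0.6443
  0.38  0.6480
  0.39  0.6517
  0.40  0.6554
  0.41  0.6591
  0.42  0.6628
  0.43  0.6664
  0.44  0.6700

σ√T = 0.31 × 1.0000 = 0.3100
d₁ = [ln(210/215) + (0.081 + 0.31²/2)·1] / 0.3100 = [-0.0235 + 0.1290] / 0.3100 = 0.3404 ≈ 0.34
N(d₁) = N(0.34) = 0.6331
Δ_call = N(d₁) = 0.6331

0.6331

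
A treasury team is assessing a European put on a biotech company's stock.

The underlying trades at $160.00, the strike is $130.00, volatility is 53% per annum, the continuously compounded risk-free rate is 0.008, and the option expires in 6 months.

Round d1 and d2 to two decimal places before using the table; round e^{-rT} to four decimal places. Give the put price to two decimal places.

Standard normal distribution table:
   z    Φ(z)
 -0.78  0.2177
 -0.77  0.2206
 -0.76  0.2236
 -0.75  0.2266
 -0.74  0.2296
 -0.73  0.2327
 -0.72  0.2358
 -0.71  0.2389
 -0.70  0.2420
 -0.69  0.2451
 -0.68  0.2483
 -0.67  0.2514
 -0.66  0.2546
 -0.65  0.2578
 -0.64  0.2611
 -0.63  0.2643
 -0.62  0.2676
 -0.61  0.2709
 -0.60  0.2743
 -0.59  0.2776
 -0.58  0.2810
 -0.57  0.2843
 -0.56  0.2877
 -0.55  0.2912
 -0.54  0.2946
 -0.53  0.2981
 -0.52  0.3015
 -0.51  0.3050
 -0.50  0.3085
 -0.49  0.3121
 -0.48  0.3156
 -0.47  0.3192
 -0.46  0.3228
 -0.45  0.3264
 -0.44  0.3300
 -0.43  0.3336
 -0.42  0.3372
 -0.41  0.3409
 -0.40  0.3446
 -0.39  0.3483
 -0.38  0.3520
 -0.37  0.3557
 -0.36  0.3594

$9.32

T = 0.5;  σ√T = 0.3748
d₁ = [ln(160/130) + (0.008 + ½·0.53²)·0.5] / (σ√T) = (0.2076 + 0.0742) / 0.3748 = 0.7521 ⇒ 0.75
d₂ = 0.7521 − 0.3748 = 0.3773 ⇒ 0.38
e^(−rT) = e^(−0.008·0.5) = 0.9960
P = 130·0.9960·N(-0.38) − 160·N(-0.75) = 130·0.9960·0.3520 − 160·0.2266 = 45.5770 − 36.2560 = 9.3210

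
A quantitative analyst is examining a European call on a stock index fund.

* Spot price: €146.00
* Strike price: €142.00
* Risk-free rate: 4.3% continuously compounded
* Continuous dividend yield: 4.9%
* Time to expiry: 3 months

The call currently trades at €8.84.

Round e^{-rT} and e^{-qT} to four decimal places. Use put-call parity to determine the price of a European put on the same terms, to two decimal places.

€5.10

exp(−qT) = exp(−0.049·0.25) = 0.9878;  exp(−rT) = exp(−0.043·0.25) = 0.9893
Put-call parity: C − P = S·e^(−qT) − K·e^(−rT) = 146·0.9878 − 142·0.9893 = 144.2188 − 140.4806 = 3.7382
P = C − (C − P) = 8.84 − (3.7382) = 5.1018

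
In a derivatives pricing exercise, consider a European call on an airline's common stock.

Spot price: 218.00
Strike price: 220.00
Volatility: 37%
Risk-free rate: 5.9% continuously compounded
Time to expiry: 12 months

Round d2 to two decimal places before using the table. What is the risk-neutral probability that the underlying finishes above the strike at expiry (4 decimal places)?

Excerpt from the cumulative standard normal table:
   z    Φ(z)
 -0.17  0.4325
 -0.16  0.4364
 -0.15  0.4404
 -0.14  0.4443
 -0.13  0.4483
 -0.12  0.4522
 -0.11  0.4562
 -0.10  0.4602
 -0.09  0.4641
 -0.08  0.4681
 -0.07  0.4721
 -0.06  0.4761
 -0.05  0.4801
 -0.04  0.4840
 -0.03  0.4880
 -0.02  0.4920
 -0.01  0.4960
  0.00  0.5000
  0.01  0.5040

σ√T = 0.37 × 1.0000 = 0.3700
ln(S/K) + (r + σ²/2)T = ln(218/220) + (0.059 + 0.37²/2)·1 = -0.0091 + 0.1275 = 0.1183
d₁ = 0.1183 / 0.3700 = 0.3198 → 0.32
d₂ = d₁ − σ√T = 0.3198 − 0.3700 = -0.0502 → -0.05
Pr(exercise) under Q = N(d₂) = 0.4801

0.4801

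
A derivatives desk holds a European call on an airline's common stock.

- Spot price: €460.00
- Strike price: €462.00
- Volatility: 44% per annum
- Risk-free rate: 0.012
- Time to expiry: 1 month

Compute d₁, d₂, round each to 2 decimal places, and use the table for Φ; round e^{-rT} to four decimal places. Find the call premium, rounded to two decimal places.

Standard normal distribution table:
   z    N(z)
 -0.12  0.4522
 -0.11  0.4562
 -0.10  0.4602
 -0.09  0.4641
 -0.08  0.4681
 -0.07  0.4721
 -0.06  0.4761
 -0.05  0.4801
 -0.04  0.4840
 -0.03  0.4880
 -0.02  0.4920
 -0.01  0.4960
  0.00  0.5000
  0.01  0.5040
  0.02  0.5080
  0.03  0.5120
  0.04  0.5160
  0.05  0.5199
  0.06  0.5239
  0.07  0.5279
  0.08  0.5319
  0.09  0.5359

€23.16

σ√T = 0.44 × 0.2887 = 0.1270
d₁ = [ln(460/462) + (0.012 + 0.44²/2)·0.08333] / 0.1270 = [-0.0043 + 0.0091] / 0.1270 = 0.0372 ≈ 0.04
d₂ = d₁ − σ√T = 0.0372 − 0.1270 = -0.0898 ≈ -0.09
exp(−rT) = exp(−0.012·0.08333) = 0.9990
C = 460·N(0.04) − 462·0.9990·N(-0.09) = 460·0.5160 − 462·0.9990·0.4641 = 237.3600 − 214.1998 = 23.1602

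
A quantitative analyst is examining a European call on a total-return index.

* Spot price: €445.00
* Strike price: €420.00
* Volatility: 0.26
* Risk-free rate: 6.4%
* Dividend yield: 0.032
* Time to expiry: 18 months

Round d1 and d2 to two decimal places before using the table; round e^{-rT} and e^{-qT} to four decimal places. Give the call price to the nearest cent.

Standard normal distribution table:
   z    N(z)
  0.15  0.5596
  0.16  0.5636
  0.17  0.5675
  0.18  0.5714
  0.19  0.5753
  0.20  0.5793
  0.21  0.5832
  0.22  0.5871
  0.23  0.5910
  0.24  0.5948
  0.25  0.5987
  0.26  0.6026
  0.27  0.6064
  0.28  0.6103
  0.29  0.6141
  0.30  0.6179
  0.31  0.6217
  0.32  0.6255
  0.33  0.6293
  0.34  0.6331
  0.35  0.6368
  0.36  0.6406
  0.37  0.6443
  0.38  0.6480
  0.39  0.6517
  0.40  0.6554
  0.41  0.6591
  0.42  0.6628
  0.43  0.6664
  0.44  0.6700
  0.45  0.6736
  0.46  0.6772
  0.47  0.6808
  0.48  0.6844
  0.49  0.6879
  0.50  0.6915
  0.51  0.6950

σ√T = 0.26 × 1.2247 = 0.3184
ln(S/K) + (r − q + σ²/2)T = ln(445/420) + (0.064 − 0.032 + 0.26²/2)·1.5 = 0.0578 + 0.0987 = 0.1565
d₁ = 0.1565 / 0.3184 = 0.4915 ≈ 0.49
d₂ = d₁ − σ√T = 0.4915 − 0.3184 = 0.1731 ≈ 0.17
e^(−qT) = e^(−0.032·1.5) = 0.9531;  e^(−rT) = e^(−0.064·1.5) = 0.9085
C = 445·0.9531·N(0.49) − 420·0.9085·N(0.17) = 445·0.9531·0.6879 − 420·0.9085·0.5675 = 291.7587 − 216.5410 = 75.2177

€75.22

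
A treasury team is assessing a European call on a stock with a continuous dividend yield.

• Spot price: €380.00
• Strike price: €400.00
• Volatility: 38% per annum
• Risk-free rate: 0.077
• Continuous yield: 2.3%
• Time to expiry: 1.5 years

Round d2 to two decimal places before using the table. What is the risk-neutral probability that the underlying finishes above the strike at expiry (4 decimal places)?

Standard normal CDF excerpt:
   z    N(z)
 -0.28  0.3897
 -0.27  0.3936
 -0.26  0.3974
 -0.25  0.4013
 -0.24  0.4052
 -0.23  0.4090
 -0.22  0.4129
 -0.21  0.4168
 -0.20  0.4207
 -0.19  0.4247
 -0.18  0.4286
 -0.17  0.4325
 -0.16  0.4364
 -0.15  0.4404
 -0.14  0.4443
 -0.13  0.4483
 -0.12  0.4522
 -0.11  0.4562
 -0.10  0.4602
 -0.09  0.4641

0.4325

σ√T = 0.38 × 1.2247 = 0.4654
d₁ = [ln(380/400) + (0.077 − 0.023 + ½·0.38²)·1.5] / (σ√T) = (-0.0513 + 0.1893) / 0.4654 = 0.2965 ≈ 0.30
d₂ = 0.2965 − 0.4654 = -0.1689 ≈ -0.17
Pr(exercise) under Q = N(d₂) = 0.4325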